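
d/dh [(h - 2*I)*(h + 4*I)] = 2*h + 2*I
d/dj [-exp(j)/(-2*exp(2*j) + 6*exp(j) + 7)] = (-2*exp(2*j) - 7)*exp(j)/(4*exp(4*j) - 24*exp(3*j) + 8*exp(2*j) + 84*exp(j) + 49)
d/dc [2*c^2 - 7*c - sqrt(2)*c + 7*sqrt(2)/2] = 4*c - 7 - sqrt(2)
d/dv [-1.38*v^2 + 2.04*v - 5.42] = 2.04 - 2.76*v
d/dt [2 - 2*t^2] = -4*t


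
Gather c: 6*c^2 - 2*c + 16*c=6*c^2 + 14*c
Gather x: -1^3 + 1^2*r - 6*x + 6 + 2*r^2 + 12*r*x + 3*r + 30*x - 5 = 2*r^2 + 4*r + x*(12*r + 24)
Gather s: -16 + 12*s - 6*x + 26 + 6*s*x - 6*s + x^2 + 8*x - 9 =s*(6*x + 6) + x^2 + 2*x + 1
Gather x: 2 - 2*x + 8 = 10 - 2*x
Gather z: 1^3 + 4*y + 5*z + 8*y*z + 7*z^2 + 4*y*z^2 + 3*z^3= 4*y + 3*z^3 + z^2*(4*y + 7) + z*(8*y + 5) + 1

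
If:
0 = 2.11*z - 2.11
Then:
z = 1.00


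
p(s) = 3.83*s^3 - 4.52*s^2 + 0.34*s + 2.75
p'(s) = 11.49*s^2 - 9.04*s + 0.34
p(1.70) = 9.08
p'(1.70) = 18.18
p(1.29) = 3.89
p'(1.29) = 7.80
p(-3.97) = -309.49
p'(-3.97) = 217.32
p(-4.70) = -496.34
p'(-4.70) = 296.64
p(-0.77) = -1.94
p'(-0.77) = 14.11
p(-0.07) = 2.70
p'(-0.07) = 1.03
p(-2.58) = -93.99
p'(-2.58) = 100.15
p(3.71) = 137.38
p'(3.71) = 124.95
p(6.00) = 669.35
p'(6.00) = 359.74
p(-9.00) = -3158.50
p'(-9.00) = 1012.39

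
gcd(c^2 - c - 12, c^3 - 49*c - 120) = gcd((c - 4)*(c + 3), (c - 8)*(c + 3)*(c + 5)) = c + 3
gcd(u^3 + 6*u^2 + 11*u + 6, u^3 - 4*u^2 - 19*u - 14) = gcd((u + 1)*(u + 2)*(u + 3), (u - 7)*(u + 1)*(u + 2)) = u^2 + 3*u + 2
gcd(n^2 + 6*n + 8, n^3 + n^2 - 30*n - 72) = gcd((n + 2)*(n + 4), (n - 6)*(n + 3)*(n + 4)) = n + 4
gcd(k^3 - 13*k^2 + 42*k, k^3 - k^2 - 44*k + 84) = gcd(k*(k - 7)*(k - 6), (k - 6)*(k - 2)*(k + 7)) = k - 6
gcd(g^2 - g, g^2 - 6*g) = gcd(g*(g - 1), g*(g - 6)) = g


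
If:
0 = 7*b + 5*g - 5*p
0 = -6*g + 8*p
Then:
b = -5*p/21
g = 4*p/3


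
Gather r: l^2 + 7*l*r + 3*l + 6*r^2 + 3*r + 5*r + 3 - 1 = l^2 + 3*l + 6*r^2 + r*(7*l + 8) + 2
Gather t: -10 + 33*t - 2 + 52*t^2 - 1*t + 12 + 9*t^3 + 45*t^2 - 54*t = 9*t^3 + 97*t^2 - 22*t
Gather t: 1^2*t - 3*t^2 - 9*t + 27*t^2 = 24*t^2 - 8*t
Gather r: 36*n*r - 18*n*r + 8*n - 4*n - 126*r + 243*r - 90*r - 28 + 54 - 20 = 4*n + r*(18*n + 27) + 6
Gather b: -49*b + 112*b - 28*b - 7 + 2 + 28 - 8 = 35*b + 15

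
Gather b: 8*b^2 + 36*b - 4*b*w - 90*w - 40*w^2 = 8*b^2 + b*(36 - 4*w) - 40*w^2 - 90*w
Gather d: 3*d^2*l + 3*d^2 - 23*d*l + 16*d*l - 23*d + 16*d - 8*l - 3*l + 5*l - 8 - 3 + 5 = d^2*(3*l + 3) + d*(-7*l - 7) - 6*l - 6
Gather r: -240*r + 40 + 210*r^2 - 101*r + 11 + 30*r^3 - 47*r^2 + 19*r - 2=30*r^3 + 163*r^2 - 322*r + 49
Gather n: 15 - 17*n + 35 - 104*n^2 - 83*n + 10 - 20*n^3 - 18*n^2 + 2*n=-20*n^3 - 122*n^2 - 98*n + 60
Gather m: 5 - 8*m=5 - 8*m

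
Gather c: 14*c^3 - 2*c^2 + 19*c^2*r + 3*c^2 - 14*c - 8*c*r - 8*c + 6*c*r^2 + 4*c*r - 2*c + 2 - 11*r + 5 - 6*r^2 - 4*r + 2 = 14*c^3 + c^2*(19*r + 1) + c*(6*r^2 - 4*r - 24) - 6*r^2 - 15*r + 9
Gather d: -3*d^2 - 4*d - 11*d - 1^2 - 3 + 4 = -3*d^2 - 15*d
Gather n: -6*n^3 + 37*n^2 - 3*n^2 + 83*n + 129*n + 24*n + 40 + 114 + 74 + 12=-6*n^3 + 34*n^2 + 236*n + 240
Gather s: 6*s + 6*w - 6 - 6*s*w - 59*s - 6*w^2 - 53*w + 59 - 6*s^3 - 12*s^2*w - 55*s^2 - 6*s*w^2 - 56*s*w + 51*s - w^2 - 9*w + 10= -6*s^3 + s^2*(-12*w - 55) + s*(-6*w^2 - 62*w - 2) - 7*w^2 - 56*w + 63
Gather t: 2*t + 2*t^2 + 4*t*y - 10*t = 2*t^2 + t*(4*y - 8)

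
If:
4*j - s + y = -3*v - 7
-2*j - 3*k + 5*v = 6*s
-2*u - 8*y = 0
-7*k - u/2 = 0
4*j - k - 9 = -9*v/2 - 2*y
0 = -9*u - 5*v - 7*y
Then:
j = -66798/13795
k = 804/2759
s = 88261/13795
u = -11256/2759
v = 81606/13795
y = 2814/2759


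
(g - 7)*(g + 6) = g^2 - g - 42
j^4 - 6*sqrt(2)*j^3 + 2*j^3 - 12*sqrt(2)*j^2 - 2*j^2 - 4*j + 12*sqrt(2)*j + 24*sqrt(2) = (j + 2)*(j - 6*sqrt(2))*(j - sqrt(2))*(j + sqrt(2))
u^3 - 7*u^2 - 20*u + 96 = (u - 8)*(u - 3)*(u + 4)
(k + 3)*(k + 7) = k^2 + 10*k + 21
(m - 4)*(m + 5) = m^2 + m - 20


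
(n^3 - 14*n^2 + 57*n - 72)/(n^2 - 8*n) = n - 6 + 9/n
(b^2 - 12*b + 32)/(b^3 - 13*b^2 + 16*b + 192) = (b - 4)/(b^2 - 5*b - 24)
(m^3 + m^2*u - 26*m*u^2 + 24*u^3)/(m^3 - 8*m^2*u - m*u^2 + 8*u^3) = (-m^2 - 2*m*u + 24*u^2)/(-m^2 + 7*m*u + 8*u^2)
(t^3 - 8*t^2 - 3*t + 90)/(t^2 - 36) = (t^2 - 2*t - 15)/(t + 6)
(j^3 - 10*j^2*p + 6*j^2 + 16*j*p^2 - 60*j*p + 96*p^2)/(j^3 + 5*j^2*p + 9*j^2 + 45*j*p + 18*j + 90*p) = (j^2 - 10*j*p + 16*p^2)/(j^2 + 5*j*p + 3*j + 15*p)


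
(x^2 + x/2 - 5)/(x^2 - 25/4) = 2*(x - 2)/(2*x - 5)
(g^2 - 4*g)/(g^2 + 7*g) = (g - 4)/(g + 7)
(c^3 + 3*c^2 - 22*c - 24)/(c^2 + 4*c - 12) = (c^2 - 3*c - 4)/(c - 2)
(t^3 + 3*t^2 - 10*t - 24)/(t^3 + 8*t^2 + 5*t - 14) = (t^2 + t - 12)/(t^2 + 6*t - 7)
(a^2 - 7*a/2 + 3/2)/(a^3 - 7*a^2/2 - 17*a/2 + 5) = (a - 3)/(a^2 - 3*a - 10)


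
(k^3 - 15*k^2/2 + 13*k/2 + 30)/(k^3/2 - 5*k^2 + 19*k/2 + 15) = (2*k^2 - 5*k - 12)/(k^2 - 5*k - 6)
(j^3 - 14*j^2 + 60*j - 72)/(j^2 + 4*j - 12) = (j^2 - 12*j + 36)/(j + 6)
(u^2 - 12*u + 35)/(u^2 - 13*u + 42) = (u - 5)/(u - 6)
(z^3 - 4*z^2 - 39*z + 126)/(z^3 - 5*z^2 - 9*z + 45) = (z^2 - z - 42)/(z^2 - 2*z - 15)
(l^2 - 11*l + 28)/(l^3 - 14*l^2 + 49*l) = (l - 4)/(l*(l - 7))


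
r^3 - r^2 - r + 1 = (r - 1)^2*(r + 1)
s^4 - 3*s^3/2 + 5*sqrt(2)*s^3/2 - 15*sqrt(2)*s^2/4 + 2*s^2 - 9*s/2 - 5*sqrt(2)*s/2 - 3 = (s - 2)*(s + 1/2)*(s + sqrt(2))*(s + 3*sqrt(2)/2)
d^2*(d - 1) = d^3 - d^2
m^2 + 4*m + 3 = (m + 1)*(m + 3)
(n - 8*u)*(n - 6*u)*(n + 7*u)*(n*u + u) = n^4*u - 7*n^3*u^2 + n^3*u - 50*n^2*u^3 - 7*n^2*u^2 + 336*n*u^4 - 50*n*u^3 + 336*u^4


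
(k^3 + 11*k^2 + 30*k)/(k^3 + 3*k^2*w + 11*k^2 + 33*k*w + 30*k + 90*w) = k/(k + 3*w)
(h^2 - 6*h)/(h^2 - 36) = h/(h + 6)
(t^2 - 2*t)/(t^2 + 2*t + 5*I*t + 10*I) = t*(t - 2)/(t^2 + t*(2 + 5*I) + 10*I)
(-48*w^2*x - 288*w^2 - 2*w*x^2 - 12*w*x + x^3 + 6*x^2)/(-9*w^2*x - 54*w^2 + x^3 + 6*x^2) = (-48*w^2 - 2*w*x + x^2)/(-9*w^2 + x^2)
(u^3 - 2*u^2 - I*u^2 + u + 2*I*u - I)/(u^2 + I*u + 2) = (u^2 - 2*u + 1)/(u + 2*I)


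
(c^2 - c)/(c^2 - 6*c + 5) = c/(c - 5)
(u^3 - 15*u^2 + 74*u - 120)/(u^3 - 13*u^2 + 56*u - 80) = (u - 6)/(u - 4)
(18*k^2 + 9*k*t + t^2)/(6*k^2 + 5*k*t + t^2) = (6*k + t)/(2*k + t)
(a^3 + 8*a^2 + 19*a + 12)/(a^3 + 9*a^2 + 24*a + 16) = (a + 3)/(a + 4)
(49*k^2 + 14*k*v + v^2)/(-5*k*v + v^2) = (49*k^2 + 14*k*v + v^2)/(v*(-5*k + v))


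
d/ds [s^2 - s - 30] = 2*s - 1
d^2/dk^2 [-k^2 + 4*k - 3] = -2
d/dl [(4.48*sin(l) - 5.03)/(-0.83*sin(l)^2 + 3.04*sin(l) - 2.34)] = (3.7184*sin(l)^2 - 8.3498*sin(l) + 4.808)*cos(l)/(0.6889*sin(l)^4 - 5.0464*sin(l)^3 + 13.126*sin(l)^2 - 14.2272*sin(l) + 5.4756)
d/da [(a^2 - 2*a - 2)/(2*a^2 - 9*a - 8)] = (-5*a^2 - 8*a - 2)/(4*a^4 - 36*a^3 + 49*a^2 + 144*a + 64)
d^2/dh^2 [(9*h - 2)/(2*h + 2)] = -11/(h + 1)^3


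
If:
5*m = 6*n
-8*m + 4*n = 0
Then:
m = 0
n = 0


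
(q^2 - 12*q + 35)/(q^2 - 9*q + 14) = (q - 5)/(q - 2)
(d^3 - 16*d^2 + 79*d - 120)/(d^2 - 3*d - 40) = (d^2 - 8*d + 15)/(d + 5)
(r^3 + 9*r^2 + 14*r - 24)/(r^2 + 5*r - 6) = r + 4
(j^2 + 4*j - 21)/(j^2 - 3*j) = (j + 7)/j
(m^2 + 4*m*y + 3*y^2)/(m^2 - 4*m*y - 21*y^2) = (-m - y)/(-m + 7*y)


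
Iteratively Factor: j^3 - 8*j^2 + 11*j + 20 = (j + 1)*(j^2 - 9*j + 20) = (j - 5)*(j + 1)*(j - 4)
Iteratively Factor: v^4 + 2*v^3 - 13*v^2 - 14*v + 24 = (v - 1)*(v^3 + 3*v^2 - 10*v - 24) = (v - 1)*(v + 2)*(v^2 + v - 12) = (v - 1)*(v + 2)*(v + 4)*(v - 3)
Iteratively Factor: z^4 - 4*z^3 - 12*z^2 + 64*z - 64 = (z - 4)*(z^3 - 12*z + 16) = (z - 4)*(z - 2)*(z^2 + 2*z - 8) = (z - 4)*(z - 2)*(z + 4)*(z - 2)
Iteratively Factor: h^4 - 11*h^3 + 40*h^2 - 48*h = (h)*(h^3 - 11*h^2 + 40*h - 48) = h*(h - 3)*(h^2 - 8*h + 16) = h*(h - 4)*(h - 3)*(h - 4)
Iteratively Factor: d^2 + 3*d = (d)*(d + 3)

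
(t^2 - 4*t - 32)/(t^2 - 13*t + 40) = (t + 4)/(t - 5)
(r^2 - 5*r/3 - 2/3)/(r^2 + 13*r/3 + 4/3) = (r - 2)/(r + 4)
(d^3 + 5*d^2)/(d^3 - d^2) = (d + 5)/(d - 1)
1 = 1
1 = 1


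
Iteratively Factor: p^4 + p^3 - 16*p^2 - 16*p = (p + 4)*(p^3 - 3*p^2 - 4*p) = (p - 4)*(p + 4)*(p^2 + p) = (p - 4)*(p + 1)*(p + 4)*(p)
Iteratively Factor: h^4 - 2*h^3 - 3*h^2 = (h)*(h^3 - 2*h^2 - 3*h) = h*(h - 3)*(h^2 + h) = h*(h - 3)*(h + 1)*(h)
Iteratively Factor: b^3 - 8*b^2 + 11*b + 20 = (b - 5)*(b^2 - 3*b - 4) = (b - 5)*(b + 1)*(b - 4)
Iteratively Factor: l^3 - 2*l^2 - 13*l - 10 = (l + 1)*(l^2 - 3*l - 10) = (l + 1)*(l + 2)*(l - 5)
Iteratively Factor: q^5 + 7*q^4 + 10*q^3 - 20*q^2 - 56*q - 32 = (q + 2)*(q^4 + 5*q^3 - 20*q - 16) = (q + 1)*(q + 2)*(q^3 + 4*q^2 - 4*q - 16) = (q - 2)*(q + 1)*(q + 2)*(q^2 + 6*q + 8) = (q - 2)*(q + 1)*(q + 2)^2*(q + 4)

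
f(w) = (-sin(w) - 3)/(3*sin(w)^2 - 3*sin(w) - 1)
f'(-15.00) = 2.84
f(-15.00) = -1.06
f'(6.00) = -2339.56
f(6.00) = -37.54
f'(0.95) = 2.37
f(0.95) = 2.62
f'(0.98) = 2.48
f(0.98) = 2.69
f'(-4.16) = -2.62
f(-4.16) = 2.79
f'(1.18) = 2.92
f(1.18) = 3.25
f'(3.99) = 1.52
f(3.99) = -0.77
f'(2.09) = -2.72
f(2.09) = 2.88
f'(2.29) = -1.96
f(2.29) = 2.41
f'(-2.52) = 4.56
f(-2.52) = -1.37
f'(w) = (-6*sin(w)*cos(w) + 3*cos(w))*(-sin(w) - 3)/(3*sin(w)^2 - 3*sin(w) - 1)^2 - cos(w)/(3*sin(w)^2 - 3*sin(w) - 1)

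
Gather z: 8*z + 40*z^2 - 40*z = 40*z^2 - 32*z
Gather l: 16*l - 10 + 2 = 16*l - 8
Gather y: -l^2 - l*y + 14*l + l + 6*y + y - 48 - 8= -l^2 + 15*l + y*(7 - l) - 56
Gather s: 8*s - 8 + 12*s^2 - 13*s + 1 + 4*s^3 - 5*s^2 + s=4*s^3 + 7*s^2 - 4*s - 7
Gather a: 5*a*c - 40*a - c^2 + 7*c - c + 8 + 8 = a*(5*c - 40) - c^2 + 6*c + 16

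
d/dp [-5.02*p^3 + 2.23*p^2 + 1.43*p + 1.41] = -15.06*p^2 + 4.46*p + 1.43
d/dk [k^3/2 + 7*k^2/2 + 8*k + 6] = 3*k^2/2 + 7*k + 8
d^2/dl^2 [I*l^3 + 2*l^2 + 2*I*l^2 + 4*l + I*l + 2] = 6*I*l + 4 + 4*I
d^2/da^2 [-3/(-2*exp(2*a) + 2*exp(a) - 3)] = 6*((1 - 4*exp(a))*(2*exp(2*a) - 2*exp(a) + 3) + 4*(2*exp(a) - 1)^2*exp(a))*exp(a)/(2*exp(2*a) - 2*exp(a) + 3)^3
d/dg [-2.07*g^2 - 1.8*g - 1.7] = -4.14*g - 1.8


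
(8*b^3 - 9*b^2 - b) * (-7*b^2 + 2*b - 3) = -56*b^5 + 79*b^4 - 35*b^3 + 25*b^2 + 3*b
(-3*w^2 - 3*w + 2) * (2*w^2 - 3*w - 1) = -6*w^4 + 3*w^3 + 16*w^2 - 3*w - 2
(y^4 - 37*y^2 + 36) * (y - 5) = y^5 - 5*y^4 - 37*y^3 + 185*y^2 + 36*y - 180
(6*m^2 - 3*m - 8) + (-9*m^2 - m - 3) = -3*m^2 - 4*m - 11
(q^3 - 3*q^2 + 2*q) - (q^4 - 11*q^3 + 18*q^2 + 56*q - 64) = -q^4 + 12*q^3 - 21*q^2 - 54*q + 64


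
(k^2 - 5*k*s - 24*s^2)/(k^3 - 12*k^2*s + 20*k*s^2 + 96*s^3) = (-k - 3*s)/(-k^2 + 4*k*s + 12*s^2)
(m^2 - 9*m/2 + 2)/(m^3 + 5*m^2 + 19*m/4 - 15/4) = 2*(m - 4)/(2*m^2 + 11*m + 15)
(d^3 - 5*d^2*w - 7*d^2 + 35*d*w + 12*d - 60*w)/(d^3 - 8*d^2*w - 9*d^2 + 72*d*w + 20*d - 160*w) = (-d^2 + 5*d*w + 3*d - 15*w)/(-d^2 + 8*d*w + 5*d - 40*w)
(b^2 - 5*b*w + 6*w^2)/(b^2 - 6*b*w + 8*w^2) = (-b + 3*w)/(-b + 4*w)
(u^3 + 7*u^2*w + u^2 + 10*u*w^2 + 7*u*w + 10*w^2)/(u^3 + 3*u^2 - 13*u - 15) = (u^2 + 7*u*w + 10*w^2)/(u^2 + 2*u - 15)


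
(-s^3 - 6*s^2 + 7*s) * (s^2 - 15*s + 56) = -s^5 + 9*s^4 + 41*s^3 - 441*s^2 + 392*s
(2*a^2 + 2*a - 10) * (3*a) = 6*a^3 + 6*a^2 - 30*a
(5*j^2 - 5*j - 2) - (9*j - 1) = 5*j^2 - 14*j - 1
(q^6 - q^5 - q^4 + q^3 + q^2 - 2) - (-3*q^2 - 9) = q^6 - q^5 - q^4 + q^3 + 4*q^2 + 7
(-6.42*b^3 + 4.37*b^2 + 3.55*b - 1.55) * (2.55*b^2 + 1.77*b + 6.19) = -16.371*b^5 - 0.219900000000001*b^4 - 22.9524*b^3 + 29.3813*b^2 + 19.231*b - 9.5945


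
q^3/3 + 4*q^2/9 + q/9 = q*(q/3 + 1/3)*(q + 1/3)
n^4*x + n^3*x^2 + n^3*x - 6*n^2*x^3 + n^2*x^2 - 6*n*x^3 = n*(n - 2*x)*(n + 3*x)*(n*x + x)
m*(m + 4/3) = m^2 + 4*m/3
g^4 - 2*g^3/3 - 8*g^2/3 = g^2*(g - 2)*(g + 4/3)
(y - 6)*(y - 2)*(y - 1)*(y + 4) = y^4 - 5*y^3 - 16*y^2 + 68*y - 48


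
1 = 1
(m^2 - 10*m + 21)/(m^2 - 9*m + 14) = (m - 3)/(m - 2)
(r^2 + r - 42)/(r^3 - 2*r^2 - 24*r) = (r + 7)/(r*(r + 4))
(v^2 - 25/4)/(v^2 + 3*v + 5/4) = (2*v - 5)/(2*v + 1)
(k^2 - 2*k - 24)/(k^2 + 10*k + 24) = (k - 6)/(k + 6)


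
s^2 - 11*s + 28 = (s - 7)*(s - 4)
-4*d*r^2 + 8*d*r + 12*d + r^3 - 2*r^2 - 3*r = (-4*d + r)*(r - 3)*(r + 1)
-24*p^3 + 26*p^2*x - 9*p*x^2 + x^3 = (-4*p + x)*(-3*p + x)*(-2*p + x)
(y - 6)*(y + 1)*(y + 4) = y^3 - y^2 - 26*y - 24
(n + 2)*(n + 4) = n^2 + 6*n + 8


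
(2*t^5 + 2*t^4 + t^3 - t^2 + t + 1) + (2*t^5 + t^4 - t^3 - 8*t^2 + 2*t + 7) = 4*t^5 + 3*t^4 - 9*t^2 + 3*t + 8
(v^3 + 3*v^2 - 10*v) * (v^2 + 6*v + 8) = v^5 + 9*v^4 + 16*v^3 - 36*v^2 - 80*v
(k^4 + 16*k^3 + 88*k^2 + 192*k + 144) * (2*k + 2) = 2*k^5 + 34*k^4 + 208*k^3 + 560*k^2 + 672*k + 288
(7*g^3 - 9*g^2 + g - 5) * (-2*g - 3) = -14*g^4 - 3*g^3 + 25*g^2 + 7*g + 15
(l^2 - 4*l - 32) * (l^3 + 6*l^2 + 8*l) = l^5 + 2*l^4 - 48*l^3 - 224*l^2 - 256*l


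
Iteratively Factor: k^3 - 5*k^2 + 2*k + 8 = (k + 1)*(k^2 - 6*k + 8) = (k - 4)*(k + 1)*(k - 2)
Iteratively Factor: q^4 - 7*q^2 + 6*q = (q)*(q^3 - 7*q + 6) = q*(q - 2)*(q^2 + 2*q - 3) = q*(q - 2)*(q + 3)*(q - 1)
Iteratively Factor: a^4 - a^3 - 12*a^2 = (a - 4)*(a^3 + 3*a^2) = a*(a - 4)*(a^2 + 3*a) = a^2*(a - 4)*(a + 3)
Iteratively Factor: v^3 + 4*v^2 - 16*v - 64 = (v + 4)*(v^2 - 16) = (v + 4)^2*(v - 4)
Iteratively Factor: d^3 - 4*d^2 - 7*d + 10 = (d + 2)*(d^2 - 6*d + 5) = (d - 5)*(d + 2)*(d - 1)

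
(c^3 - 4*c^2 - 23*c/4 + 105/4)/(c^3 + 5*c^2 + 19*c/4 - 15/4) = (2*c^2 - 13*c + 21)/(2*c^2 + 5*c - 3)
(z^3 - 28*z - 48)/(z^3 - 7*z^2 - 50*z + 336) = (z^2 + 6*z + 8)/(z^2 - z - 56)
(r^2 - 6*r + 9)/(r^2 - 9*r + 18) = (r - 3)/(r - 6)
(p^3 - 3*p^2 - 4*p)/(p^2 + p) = p - 4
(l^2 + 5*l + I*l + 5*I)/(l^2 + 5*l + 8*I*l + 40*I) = (l + I)/(l + 8*I)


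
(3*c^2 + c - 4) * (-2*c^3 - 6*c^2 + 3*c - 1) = -6*c^5 - 20*c^4 + 11*c^3 + 24*c^2 - 13*c + 4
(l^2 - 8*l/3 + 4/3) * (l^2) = l^4 - 8*l^3/3 + 4*l^2/3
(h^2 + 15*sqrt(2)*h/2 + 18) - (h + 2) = h^2 - h + 15*sqrt(2)*h/2 + 16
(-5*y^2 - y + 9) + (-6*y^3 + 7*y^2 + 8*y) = -6*y^3 + 2*y^2 + 7*y + 9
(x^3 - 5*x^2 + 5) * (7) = 7*x^3 - 35*x^2 + 35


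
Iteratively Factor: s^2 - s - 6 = (s - 3)*(s + 2)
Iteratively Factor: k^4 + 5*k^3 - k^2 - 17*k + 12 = (k + 3)*(k^3 + 2*k^2 - 7*k + 4) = (k - 1)*(k + 3)*(k^2 + 3*k - 4) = (k - 1)^2*(k + 3)*(k + 4)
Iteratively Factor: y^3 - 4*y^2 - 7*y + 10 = (y - 1)*(y^2 - 3*y - 10) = (y - 5)*(y - 1)*(y + 2)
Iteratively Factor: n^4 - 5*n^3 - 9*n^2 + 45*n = (n - 3)*(n^3 - 2*n^2 - 15*n) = (n - 5)*(n - 3)*(n^2 + 3*n) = n*(n - 5)*(n - 3)*(n + 3)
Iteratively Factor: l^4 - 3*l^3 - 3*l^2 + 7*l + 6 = (l - 2)*(l^3 - l^2 - 5*l - 3) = (l - 3)*(l - 2)*(l^2 + 2*l + 1) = (l - 3)*(l - 2)*(l + 1)*(l + 1)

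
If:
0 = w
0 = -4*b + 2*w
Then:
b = 0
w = 0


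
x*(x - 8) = x^2 - 8*x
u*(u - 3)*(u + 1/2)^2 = u^4 - 2*u^3 - 11*u^2/4 - 3*u/4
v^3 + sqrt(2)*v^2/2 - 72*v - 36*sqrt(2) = (v - 6*sqrt(2))*(v + sqrt(2)/2)*(v + 6*sqrt(2))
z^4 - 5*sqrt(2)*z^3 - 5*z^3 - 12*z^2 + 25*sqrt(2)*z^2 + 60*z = z*(z - 5)*(z - 6*sqrt(2))*(z + sqrt(2))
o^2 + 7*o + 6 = (o + 1)*(o + 6)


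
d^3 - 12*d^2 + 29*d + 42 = (d - 7)*(d - 6)*(d + 1)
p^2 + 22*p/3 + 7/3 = (p + 1/3)*(p + 7)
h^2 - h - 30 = (h - 6)*(h + 5)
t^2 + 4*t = t*(t + 4)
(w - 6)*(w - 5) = w^2 - 11*w + 30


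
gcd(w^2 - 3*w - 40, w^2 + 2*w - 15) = w + 5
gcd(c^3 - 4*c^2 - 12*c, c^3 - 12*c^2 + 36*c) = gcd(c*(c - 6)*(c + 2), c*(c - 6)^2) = c^2 - 6*c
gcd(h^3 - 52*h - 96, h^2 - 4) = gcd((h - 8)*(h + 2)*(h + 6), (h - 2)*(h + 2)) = h + 2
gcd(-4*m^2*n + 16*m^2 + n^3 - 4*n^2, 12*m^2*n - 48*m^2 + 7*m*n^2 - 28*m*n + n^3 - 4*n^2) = n - 4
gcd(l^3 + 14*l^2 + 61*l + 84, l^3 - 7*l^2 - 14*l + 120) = l + 4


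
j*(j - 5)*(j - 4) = j^3 - 9*j^2 + 20*j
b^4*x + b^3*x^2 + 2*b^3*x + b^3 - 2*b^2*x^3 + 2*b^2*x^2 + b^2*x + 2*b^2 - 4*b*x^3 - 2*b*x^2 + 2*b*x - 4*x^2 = (b + 2)*(b - x)*(b + 2*x)*(b*x + 1)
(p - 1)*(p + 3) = p^2 + 2*p - 3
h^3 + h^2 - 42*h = h*(h - 6)*(h + 7)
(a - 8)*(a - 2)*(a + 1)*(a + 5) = a^4 - 4*a^3 - 39*a^2 + 46*a + 80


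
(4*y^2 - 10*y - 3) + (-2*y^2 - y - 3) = 2*y^2 - 11*y - 6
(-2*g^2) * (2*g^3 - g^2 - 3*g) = -4*g^5 + 2*g^4 + 6*g^3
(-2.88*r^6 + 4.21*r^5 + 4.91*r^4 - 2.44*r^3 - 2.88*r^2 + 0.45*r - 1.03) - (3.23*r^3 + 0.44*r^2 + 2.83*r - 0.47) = -2.88*r^6 + 4.21*r^5 + 4.91*r^4 - 5.67*r^3 - 3.32*r^2 - 2.38*r - 0.56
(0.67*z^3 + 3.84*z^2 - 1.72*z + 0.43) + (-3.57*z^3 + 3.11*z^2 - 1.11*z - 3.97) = -2.9*z^3 + 6.95*z^2 - 2.83*z - 3.54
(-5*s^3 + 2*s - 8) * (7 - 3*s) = 15*s^4 - 35*s^3 - 6*s^2 + 38*s - 56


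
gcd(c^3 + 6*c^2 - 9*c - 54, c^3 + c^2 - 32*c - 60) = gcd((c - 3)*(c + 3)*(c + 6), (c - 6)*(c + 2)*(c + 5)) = 1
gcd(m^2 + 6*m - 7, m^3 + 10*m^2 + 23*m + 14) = m + 7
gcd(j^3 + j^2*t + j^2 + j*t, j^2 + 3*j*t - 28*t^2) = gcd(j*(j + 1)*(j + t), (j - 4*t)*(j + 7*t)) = 1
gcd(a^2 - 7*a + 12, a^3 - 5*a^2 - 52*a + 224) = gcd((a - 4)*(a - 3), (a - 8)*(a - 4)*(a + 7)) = a - 4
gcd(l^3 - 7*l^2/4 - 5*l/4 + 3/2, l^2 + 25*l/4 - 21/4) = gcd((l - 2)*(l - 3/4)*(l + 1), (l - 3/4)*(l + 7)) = l - 3/4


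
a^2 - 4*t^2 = (a - 2*t)*(a + 2*t)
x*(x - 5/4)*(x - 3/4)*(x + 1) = x^4 - x^3 - 17*x^2/16 + 15*x/16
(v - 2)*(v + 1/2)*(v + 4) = v^3 + 5*v^2/2 - 7*v - 4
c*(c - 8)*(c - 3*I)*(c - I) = c^4 - 8*c^3 - 4*I*c^3 - 3*c^2 + 32*I*c^2 + 24*c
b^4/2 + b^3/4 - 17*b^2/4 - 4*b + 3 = (b/2 + 1)*(b - 3)*(b - 1/2)*(b + 2)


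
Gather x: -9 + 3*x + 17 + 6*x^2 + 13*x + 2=6*x^2 + 16*x + 10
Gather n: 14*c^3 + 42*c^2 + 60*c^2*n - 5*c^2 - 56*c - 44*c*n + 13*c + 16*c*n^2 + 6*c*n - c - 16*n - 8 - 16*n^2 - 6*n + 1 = 14*c^3 + 37*c^2 - 44*c + n^2*(16*c - 16) + n*(60*c^2 - 38*c - 22) - 7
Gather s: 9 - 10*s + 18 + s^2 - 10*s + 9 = s^2 - 20*s + 36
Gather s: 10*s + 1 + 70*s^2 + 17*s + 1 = 70*s^2 + 27*s + 2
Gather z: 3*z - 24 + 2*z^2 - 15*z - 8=2*z^2 - 12*z - 32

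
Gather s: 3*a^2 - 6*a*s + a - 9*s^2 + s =3*a^2 + a - 9*s^2 + s*(1 - 6*a)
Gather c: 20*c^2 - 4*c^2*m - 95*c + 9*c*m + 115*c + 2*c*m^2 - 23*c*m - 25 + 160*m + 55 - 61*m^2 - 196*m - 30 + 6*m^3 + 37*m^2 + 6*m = c^2*(20 - 4*m) + c*(2*m^2 - 14*m + 20) + 6*m^3 - 24*m^2 - 30*m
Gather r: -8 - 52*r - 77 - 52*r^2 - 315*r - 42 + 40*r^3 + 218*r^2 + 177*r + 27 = 40*r^3 + 166*r^2 - 190*r - 100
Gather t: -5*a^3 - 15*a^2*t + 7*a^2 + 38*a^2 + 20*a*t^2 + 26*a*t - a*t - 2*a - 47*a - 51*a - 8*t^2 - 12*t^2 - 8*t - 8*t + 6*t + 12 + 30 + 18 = -5*a^3 + 45*a^2 - 100*a + t^2*(20*a - 20) + t*(-15*a^2 + 25*a - 10) + 60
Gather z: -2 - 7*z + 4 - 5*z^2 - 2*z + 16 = -5*z^2 - 9*z + 18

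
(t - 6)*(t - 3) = t^2 - 9*t + 18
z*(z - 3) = z^2 - 3*z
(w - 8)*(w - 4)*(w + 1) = w^3 - 11*w^2 + 20*w + 32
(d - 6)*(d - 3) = d^2 - 9*d + 18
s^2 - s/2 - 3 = (s - 2)*(s + 3/2)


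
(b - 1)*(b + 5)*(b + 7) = b^3 + 11*b^2 + 23*b - 35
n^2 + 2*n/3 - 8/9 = (n - 2/3)*(n + 4/3)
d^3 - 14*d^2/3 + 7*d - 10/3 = (d - 2)*(d - 5/3)*(d - 1)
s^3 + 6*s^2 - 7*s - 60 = (s - 3)*(s + 4)*(s + 5)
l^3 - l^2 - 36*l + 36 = (l - 6)*(l - 1)*(l + 6)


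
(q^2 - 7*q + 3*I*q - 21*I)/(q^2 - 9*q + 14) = (q + 3*I)/(q - 2)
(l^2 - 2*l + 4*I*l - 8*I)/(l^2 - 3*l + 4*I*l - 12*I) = (l - 2)/(l - 3)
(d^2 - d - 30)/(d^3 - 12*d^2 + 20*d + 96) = (d + 5)/(d^2 - 6*d - 16)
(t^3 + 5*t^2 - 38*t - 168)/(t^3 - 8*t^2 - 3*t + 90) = (t^2 + 11*t + 28)/(t^2 - 2*t - 15)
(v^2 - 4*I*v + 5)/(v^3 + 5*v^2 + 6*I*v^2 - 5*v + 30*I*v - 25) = (v - 5*I)/(v^2 + 5*v*(1 + I) + 25*I)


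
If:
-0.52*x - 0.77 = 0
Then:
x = -1.48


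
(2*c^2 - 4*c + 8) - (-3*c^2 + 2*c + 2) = 5*c^2 - 6*c + 6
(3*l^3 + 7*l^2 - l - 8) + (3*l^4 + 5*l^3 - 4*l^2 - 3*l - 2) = 3*l^4 + 8*l^3 + 3*l^2 - 4*l - 10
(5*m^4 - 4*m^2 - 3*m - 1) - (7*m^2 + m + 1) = 5*m^4 - 11*m^2 - 4*m - 2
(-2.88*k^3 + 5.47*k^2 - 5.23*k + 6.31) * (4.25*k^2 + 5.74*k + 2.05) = -12.24*k^5 + 6.7163*k^4 + 3.2663*k^3 + 8.0108*k^2 + 25.4979*k + 12.9355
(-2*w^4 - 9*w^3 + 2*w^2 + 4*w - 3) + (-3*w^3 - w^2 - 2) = -2*w^4 - 12*w^3 + w^2 + 4*w - 5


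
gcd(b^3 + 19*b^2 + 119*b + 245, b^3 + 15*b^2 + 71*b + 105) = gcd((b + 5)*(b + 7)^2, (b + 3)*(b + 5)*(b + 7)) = b^2 + 12*b + 35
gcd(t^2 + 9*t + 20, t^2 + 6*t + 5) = t + 5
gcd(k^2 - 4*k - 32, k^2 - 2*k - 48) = k - 8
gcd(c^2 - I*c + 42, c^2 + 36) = c + 6*I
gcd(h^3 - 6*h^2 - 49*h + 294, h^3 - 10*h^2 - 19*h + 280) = h - 7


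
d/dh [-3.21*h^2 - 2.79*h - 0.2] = -6.42*h - 2.79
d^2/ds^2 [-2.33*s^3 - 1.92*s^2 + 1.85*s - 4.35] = -13.98*s - 3.84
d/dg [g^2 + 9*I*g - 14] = 2*g + 9*I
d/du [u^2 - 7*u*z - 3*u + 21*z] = 2*u - 7*z - 3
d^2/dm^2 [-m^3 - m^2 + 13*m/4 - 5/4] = -6*m - 2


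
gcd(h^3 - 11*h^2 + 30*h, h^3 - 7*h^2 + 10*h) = h^2 - 5*h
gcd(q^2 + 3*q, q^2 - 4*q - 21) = q + 3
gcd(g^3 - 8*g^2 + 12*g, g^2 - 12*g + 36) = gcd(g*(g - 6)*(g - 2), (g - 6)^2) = g - 6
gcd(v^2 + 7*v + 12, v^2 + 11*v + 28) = v + 4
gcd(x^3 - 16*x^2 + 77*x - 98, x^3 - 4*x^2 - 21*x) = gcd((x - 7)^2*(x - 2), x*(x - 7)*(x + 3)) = x - 7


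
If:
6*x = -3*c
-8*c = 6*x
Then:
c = 0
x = 0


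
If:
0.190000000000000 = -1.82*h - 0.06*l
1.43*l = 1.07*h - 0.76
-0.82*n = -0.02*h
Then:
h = -0.08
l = -0.59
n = -0.00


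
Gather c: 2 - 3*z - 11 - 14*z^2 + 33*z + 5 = -14*z^2 + 30*z - 4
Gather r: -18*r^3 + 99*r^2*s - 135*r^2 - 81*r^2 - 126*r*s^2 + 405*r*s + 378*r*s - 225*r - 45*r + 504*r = -18*r^3 + r^2*(99*s - 216) + r*(-126*s^2 + 783*s + 234)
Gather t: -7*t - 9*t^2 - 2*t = -9*t^2 - 9*t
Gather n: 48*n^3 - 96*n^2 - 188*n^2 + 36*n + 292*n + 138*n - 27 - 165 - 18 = 48*n^3 - 284*n^2 + 466*n - 210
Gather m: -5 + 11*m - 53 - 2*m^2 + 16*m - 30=-2*m^2 + 27*m - 88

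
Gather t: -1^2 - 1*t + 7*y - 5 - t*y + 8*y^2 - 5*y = t*(-y - 1) + 8*y^2 + 2*y - 6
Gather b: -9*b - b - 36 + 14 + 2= -10*b - 20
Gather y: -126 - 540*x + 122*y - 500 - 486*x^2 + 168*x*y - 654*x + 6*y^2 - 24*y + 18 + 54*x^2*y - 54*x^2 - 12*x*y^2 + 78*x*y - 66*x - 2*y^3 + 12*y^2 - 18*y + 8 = -540*x^2 - 1260*x - 2*y^3 + y^2*(18 - 12*x) + y*(54*x^2 + 246*x + 80) - 600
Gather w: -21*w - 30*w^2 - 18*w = -30*w^2 - 39*w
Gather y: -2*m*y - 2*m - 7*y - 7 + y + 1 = -2*m + y*(-2*m - 6) - 6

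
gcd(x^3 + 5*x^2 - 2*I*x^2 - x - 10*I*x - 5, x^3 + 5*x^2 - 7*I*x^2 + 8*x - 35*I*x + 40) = x + 5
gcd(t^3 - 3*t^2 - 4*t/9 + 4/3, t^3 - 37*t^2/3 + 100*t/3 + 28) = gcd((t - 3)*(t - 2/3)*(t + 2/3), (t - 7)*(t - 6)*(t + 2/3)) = t + 2/3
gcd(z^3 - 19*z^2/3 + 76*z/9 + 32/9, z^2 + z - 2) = 1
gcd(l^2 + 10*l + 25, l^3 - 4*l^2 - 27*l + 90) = l + 5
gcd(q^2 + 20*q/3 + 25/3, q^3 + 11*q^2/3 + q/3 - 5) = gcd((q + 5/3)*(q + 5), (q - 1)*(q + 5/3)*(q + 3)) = q + 5/3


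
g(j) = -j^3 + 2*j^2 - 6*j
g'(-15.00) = -741.00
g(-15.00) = 3915.00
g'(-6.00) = -138.00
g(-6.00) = 324.00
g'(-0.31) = -7.53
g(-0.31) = 2.08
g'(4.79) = -55.67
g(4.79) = -92.75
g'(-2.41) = -33.06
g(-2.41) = 40.07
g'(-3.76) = -63.45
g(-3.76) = 103.99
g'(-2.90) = -42.83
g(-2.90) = 58.61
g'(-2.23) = -29.84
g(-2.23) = 34.42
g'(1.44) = -6.46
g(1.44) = -7.48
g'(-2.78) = -40.31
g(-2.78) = 53.62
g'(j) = -3*j^2 + 4*j - 6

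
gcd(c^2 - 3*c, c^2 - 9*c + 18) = c - 3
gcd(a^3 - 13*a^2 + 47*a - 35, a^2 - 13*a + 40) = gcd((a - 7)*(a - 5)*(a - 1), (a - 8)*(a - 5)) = a - 5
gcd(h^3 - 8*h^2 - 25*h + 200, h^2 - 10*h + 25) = h - 5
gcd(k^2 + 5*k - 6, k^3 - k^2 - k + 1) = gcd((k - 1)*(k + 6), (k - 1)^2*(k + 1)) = k - 1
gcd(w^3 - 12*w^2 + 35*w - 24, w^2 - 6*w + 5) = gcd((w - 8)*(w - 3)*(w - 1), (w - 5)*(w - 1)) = w - 1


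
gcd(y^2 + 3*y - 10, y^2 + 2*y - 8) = y - 2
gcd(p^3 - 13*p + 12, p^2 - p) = p - 1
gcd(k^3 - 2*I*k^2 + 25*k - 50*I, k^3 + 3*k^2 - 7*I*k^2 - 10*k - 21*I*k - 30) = k^2 - 7*I*k - 10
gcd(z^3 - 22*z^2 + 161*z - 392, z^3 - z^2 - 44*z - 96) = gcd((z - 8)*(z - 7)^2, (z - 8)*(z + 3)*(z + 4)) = z - 8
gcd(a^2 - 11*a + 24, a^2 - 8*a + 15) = a - 3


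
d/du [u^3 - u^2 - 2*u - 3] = 3*u^2 - 2*u - 2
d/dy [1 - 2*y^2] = -4*y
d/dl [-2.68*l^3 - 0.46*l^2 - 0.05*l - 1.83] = -8.04*l^2 - 0.92*l - 0.05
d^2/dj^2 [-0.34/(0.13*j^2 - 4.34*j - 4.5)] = (-0.011492*j^2 + 0.383656*j + 0.34*(0.26*j - 4.34)*(0.52*j - 8.68) + 0.3978)/(-0.13*j^2 + 4.34*j + 4.5)^3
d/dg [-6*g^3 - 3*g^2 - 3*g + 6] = -18*g^2 - 6*g - 3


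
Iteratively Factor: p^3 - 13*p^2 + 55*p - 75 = (p - 3)*(p^2 - 10*p + 25) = (p - 5)*(p - 3)*(p - 5)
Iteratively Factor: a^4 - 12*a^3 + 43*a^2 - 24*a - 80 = (a - 5)*(a^3 - 7*a^2 + 8*a + 16) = (a - 5)*(a - 4)*(a^2 - 3*a - 4) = (a - 5)*(a - 4)^2*(a + 1)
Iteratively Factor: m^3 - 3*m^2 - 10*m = (m - 5)*(m^2 + 2*m) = m*(m - 5)*(m + 2)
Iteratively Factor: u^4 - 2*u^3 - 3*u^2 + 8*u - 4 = (u - 2)*(u^3 - 3*u + 2) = (u - 2)*(u + 2)*(u^2 - 2*u + 1) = (u - 2)*(u - 1)*(u + 2)*(u - 1)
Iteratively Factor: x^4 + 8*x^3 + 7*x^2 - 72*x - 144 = (x - 3)*(x^3 + 11*x^2 + 40*x + 48) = (x - 3)*(x + 3)*(x^2 + 8*x + 16) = (x - 3)*(x + 3)*(x + 4)*(x + 4)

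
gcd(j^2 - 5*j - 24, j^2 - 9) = j + 3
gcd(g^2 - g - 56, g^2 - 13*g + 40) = g - 8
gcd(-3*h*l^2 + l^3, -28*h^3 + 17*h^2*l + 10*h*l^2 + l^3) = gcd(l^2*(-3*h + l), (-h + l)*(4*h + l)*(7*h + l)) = 1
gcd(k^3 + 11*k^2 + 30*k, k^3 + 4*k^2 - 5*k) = k^2 + 5*k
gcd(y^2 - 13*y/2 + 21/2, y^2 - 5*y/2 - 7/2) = y - 7/2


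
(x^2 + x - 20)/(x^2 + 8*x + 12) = (x^2 + x - 20)/(x^2 + 8*x + 12)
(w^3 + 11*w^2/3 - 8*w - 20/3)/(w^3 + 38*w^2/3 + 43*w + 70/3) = (w - 2)/(w + 7)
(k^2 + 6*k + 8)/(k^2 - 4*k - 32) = (k + 2)/(k - 8)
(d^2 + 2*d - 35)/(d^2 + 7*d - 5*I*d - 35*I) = (d - 5)/(d - 5*I)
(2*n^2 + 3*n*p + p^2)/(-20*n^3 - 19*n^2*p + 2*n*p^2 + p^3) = (2*n + p)/(-20*n^2 + n*p + p^2)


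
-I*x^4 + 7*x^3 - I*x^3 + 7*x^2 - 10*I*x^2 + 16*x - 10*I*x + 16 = (x + 1)*(x - 2*I)*(x + 8*I)*(-I*x + 1)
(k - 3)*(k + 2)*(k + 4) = k^3 + 3*k^2 - 10*k - 24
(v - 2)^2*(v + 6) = v^3 + 2*v^2 - 20*v + 24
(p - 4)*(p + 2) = p^2 - 2*p - 8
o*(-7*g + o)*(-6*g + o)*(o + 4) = 42*g^2*o^2 + 168*g^2*o - 13*g*o^3 - 52*g*o^2 + o^4 + 4*o^3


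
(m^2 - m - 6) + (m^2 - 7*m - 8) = 2*m^2 - 8*m - 14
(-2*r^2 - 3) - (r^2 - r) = -3*r^2 + r - 3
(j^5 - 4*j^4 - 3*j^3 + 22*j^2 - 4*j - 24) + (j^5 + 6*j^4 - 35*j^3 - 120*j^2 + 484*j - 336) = 2*j^5 + 2*j^4 - 38*j^3 - 98*j^2 + 480*j - 360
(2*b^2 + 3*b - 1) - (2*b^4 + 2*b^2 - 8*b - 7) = -2*b^4 + 11*b + 6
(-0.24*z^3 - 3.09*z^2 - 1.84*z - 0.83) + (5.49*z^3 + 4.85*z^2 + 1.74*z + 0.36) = 5.25*z^3 + 1.76*z^2 - 0.1*z - 0.47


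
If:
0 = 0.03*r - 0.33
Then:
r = 11.00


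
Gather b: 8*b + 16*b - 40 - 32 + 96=24*b + 24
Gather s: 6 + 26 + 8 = 40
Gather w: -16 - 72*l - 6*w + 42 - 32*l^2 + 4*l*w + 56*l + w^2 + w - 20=-32*l^2 - 16*l + w^2 + w*(4*l - 5) + 6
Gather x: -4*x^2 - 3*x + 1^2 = -4*x^2 - 3*x + 1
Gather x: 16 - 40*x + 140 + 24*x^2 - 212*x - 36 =24*x^2 - 252*x + 120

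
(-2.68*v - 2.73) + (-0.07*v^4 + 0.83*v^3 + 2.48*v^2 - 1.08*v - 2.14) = -0.07*v^4 + 0.83*v^3 + 2.48*v^2 - 3.76*v - 4.87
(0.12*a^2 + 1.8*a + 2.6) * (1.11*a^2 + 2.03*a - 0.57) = 0.1332*a^4 + 2.2416*a^3 + 6.4716*a^2 + 4.252*a - 1.482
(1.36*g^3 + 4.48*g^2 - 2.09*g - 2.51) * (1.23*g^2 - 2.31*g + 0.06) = 1.6728*g^5 + 2.3688*g^4 - 12.8379*g^3 + 2.0094*g^2 + 5.6727*g - 0.1506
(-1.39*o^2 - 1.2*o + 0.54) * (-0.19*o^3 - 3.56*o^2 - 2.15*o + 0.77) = 0.2641*o^5 + 5.1764*o^4 + 7.1579*o^3 - 0.412700000000001*o^2 - 2.085*o + 0.4158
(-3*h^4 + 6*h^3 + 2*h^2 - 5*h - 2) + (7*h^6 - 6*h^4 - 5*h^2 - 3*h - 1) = 7*h^6 - 9*h^4 + 6*h^3 - 3*h^2 - 8*h - 3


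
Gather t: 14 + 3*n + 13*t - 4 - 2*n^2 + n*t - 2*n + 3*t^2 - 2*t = -2*n^2 + n + 3*t^2 + t*(n + 11) + 10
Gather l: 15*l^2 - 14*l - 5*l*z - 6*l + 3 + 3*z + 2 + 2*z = 15*l^2 + l*(-5*z - 20) + 5*z + 5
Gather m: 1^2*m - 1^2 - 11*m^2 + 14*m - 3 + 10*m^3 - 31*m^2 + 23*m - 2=10*m^3 - 42*m^2 + 38*m - 6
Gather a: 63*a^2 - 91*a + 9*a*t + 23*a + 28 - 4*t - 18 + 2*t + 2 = 63*a^2 + a*(9*t - 68) - 2*t + 12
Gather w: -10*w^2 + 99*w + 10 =-10*w^2 + 99*w + 10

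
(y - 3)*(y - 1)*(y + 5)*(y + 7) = y^4 + 8*y^3 - 10*y^2 - 104*y + 105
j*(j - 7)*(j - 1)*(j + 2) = j^4 - 6*j^3 - 9*j^2 + 14*j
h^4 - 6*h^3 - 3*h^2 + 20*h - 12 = (h - 6)*(h - 1)^2*(h + 2)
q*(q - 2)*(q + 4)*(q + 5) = q^4 + 7*q^3 + 2*q^2 - 40*q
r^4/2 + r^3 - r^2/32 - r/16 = r*(r/2 + 1)*(r - 1/4)*(r + 1/4)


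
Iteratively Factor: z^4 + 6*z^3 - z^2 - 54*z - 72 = (z + 3)*(z^3 + 3*z^2 - 10*z - 24) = (z + 2)*(z + 3)*(z^2 + z - 12) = (z + 2)*(z + 3)*(z + 4)*(z - 3)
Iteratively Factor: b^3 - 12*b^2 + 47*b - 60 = (b - 3)*(b^2 - 9*b + 20) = (b - 5)*(b - 3)*(b - 4)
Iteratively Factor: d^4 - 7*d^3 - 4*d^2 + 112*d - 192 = (d - 3)*(d^3 - 4*d^2 - 16*d + 64) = (d - 4)*(d - 3)*(d^2 - 16) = (d - 4)*(d - 3)*(d + 4)*(d - 4)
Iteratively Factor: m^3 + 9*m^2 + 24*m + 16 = (m + 4)*(m^2 + 5*m + 4) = (m + 4)^2*(m + 1)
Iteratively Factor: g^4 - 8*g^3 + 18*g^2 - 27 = (g - 3)*(g^3 - 5*g^2 + 3*g + 9) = (g - 3)^2*(g^2 - 2*g - 3) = (g - 3)^3*(g + 1)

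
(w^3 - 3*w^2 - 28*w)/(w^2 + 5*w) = (w^2 - 3*w - 28)/(w + 5)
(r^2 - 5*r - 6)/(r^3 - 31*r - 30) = 1/(r + 5)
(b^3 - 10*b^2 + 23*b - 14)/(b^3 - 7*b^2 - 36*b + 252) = (b^2 - 3*b + 2)/(b^2 - 36)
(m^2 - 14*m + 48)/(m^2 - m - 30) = (m - 8)/(m + 5)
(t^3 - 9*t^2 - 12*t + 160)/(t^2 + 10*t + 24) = (t^2 - 13*t + 40)/(t + 6)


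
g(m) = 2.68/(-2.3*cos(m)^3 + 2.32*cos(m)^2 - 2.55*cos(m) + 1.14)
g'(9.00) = -0.27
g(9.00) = 0.38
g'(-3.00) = 0.08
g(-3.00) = 0.33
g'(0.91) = -708.91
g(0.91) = -32.34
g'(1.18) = -30.91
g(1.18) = 7.09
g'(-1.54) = 5.72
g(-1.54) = 2.52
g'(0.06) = -0.40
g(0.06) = -1.94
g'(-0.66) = 16.68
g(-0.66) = -4.78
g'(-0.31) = 2.62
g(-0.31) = -2.29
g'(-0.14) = 0.98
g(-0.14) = -1.99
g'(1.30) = -13.84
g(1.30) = 4.62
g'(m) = 2.68*(-6.9*sin(m)*cos(m)^2 + 4.64*sin(m)*cos(m) - 2.55*sin(m))/(-2.3*cos(m)^3 + 2.32*cos(m)^2 - 2.55*cos(m) + 1.14)^2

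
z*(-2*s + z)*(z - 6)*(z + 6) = -2*s*z^3 + 72*s*z + z^4 - 36*z^2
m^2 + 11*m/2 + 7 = (m + 2)*(m + 7/2)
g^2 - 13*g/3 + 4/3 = (g - 4)*(g - 1/3)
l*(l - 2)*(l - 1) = l^3 - 3*l^2 + 2*l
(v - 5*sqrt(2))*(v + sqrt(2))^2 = v^3 - 3*sqrt(2)*v^2 - 18*v - 10*sqrt(2)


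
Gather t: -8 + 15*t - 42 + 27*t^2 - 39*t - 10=27*t^2 - 24*t - 60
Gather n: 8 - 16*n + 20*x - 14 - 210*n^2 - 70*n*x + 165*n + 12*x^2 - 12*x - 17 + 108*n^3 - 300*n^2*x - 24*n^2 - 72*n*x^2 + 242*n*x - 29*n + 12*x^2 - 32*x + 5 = 108*n^3 + n^2*(-300*x - 234) + n*(-72*x^2 + 172*x + 120) + 24*x^2 - 24*x - 18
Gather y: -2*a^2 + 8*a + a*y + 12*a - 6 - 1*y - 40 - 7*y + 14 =-2*a^2 + 20*a + y*(a - 8) - 32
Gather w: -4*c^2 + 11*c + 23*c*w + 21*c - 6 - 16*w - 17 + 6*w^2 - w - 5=-4*c^2 + 32*c + 6*w^2 + w*(23*c - 17) - 28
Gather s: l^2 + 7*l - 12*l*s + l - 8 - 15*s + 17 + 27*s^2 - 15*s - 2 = l^2 + 8*l + 27*s^2 + s*(-12*l - 30) + 7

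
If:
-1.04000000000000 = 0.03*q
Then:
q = -34.67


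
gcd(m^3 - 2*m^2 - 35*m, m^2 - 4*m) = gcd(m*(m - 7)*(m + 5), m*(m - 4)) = m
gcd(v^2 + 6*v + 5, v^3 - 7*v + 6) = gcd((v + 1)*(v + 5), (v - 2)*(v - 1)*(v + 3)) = 1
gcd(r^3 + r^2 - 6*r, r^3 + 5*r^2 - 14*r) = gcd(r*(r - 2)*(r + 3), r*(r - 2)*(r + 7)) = r^2 - 2*r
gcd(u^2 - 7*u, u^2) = u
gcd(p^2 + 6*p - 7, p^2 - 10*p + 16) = 1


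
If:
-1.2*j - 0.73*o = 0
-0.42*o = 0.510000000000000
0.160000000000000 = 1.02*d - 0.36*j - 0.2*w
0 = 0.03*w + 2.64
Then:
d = -16.84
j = 0.74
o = -1.21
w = -88.00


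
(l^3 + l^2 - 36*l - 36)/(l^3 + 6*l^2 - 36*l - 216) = (l + 1)/(l + 6)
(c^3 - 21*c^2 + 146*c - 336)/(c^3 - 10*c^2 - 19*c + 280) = (c - 6)/(c + 5)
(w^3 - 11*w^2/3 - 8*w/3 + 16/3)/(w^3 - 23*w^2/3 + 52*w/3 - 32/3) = (3*w + 4)/(3*w - 8)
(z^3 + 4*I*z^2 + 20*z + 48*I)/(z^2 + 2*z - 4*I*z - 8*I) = (z^2 + 8*I*z - 12)/(z + 2)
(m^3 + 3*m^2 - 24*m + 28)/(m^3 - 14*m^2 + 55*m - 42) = (m^3 + 3*m^2 - 24*m + 28)/(m^3 - 14*m^2 + 55*m - 42)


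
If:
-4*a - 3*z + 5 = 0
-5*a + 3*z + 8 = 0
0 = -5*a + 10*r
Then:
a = 13/9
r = 13/18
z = -7/27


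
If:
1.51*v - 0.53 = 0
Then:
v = 0.35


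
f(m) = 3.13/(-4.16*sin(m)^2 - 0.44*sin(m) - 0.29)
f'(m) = 3.13*(8.32*sin(m)*cos(m) + 0.44*cos(m))/(-4.16*sin(m)^2 - 0.44*sin(m) - 0.29)^2 = (26.0416*sin(m) + 1.3772)*cos(m)/(4.16*sin(m)^2 + 0.44*sin(m) + 0.29)^2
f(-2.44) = -1.80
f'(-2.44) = 3.90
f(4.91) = -0.81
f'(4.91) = -0.32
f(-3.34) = -5.81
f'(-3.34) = -22.02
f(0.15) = -6.98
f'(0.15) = 25.88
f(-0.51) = -2.93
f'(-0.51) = -8.70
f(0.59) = -1.72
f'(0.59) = 3.97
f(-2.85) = -6.17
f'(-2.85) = 22.74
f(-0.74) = -1.66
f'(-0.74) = -3.36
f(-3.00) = -10.07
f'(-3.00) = 23.56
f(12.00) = -2.50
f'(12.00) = -6.79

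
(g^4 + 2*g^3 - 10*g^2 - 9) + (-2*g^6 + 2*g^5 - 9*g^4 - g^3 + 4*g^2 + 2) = -2*g^6 + 2*g^5 - 8*g^4 + g^3 - 6*g^2 - 7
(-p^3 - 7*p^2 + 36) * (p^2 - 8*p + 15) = -p^5 + p^4 + 41*p^3 - 69*p^2 - 288*p + 540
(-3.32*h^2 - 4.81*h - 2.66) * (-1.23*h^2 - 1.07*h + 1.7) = 4.0836*h^4 + 9.4687*h^3 + 2.7745*h^2 - 5.3308*h - 4.522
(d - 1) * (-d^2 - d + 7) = -d^3 + 8*d - 7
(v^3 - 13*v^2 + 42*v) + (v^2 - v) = v^3 - 12*v^2 + 41*v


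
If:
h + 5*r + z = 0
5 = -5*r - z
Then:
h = 5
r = -z/5 - 1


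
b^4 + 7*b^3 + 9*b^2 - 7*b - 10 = (b - 1)*(b + 1)*(b + 2)*(b + 5)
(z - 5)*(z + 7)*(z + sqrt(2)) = z^3 + sqrt(2)*z^2 + 2*z^2 - 35*z + 2*sqrt(2)*z - 35*sqrt(2)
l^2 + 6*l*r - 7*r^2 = (l - r)*(l + 7*r)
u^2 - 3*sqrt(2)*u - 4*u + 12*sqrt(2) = (u - 4)*(u - 3*sqrt(2))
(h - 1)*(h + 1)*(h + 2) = h^3 + 2*h^2 - h - 2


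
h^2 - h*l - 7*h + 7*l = (h - 7)*(h - l)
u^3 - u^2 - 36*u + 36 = (u - 6)*(u - 1)*(u + 6)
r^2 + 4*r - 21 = (r - 3)*(r + 7)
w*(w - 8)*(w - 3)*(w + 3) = w^4 - 8*w^3 - 9*w^2 + 72*w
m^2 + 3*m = m*(m + 3)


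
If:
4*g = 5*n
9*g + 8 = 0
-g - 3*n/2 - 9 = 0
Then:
No Solution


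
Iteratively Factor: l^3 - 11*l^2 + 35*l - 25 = (l - 5)*(l^2 - 6*l + 5) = (l - 5)*(l - 1)*(l - 5)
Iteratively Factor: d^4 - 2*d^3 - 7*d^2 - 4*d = (d)*(d^3 - 2*d^2 - 7*d - 4) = d*(d + 1)*(d^2 - 3*d - 4) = d*(d - 4)*(d + 1)*(d + 1)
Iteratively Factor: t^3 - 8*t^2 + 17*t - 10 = (t - 2)*(t^2 - 6*t + 5) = (t - 2)*(t - 1)*(t - 5)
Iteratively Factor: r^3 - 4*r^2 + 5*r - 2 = (r - 2)*(r^2 - 2*r + 1) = (r - 2)*(r - 1)*(r - 1)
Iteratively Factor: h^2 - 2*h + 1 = (h - 1)*(h - 1)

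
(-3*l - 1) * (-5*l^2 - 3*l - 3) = 15*l^3 + 14*l^2 + 12*l + 3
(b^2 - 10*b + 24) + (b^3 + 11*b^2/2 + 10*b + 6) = b^3 + 13*b^2/2 + 30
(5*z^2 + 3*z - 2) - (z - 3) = 5*z^2 + 2*z + 1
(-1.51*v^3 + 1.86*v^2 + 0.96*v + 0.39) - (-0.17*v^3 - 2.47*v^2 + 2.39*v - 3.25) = -1.34*v^3 + 4.33*v^2 - 1.43*v + 3.64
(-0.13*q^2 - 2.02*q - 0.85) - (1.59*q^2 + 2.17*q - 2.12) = -1.72*q^2 - 4.19*q + 1.27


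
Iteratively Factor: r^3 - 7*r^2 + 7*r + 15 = (r + 1)*(r^2 - 8*r + 15) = (r - 3)*(r + 1)*(r - 5)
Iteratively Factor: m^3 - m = (m)*(m^2 - 1) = m*(m + 1)*(m - 1)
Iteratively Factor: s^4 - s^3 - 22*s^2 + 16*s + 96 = (s + 2)*(s^3 - 3*s^2 - 16*s + 48) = (s - 3)*(s + 2)*(s^2 - 16) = (s - 3)*(s + 2)*(s + 4)*(s - 4)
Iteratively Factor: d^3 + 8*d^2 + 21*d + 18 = (d + 3)*(d^2 + 5*d + 6) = (d + 2)*(d + 3)*(d + 3)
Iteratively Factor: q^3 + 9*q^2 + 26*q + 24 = (q + 3)*(q^2 + 6*q + 8) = (q + 2)*(q + 3)*(q + 4)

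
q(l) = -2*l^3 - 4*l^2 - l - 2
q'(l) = -6*l^2 - 8*l - 1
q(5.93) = -565.65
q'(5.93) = -259.43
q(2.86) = -84.37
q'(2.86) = -72.96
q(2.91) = -88.07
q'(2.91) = -75.09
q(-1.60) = -2.45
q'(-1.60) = -3.56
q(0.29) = -2.68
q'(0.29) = -3.82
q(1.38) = -16.25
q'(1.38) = -23.47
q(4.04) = -203.20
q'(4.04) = -131.25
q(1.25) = -13.41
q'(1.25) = -20.38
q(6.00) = -584.00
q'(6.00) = -265.00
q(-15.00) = 5863.00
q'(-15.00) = -1231.00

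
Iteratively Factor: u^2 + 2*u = (u)*(u + 2)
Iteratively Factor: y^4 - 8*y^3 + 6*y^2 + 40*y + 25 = (y - 5)*(y^3 - 3*y^2 - 9*y - 5) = (y - 5)*(y + 1)*(y^2 - 4*y - 5) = (y - 5)^2*(y + 1)*(y + 1)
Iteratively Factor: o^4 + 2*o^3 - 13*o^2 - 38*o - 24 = (o + 1)*(o^3 + o^2 - 14*o - 24) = (o + 1)*(o + 2)*(o^2 - o - 12) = (o + 1)*(o + 2)*(o + 3)*(o - 4)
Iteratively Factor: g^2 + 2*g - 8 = (g + 4)*(g - 2)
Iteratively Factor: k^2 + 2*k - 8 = (k + 4)*(k - 2)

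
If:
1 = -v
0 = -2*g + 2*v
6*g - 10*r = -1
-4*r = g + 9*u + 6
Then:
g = -1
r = -1/2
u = -1/3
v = -1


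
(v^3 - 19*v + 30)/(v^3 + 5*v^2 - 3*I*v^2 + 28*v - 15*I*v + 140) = (v^2 - 5*v + 6)/(v^2 - 3*I*v + 28)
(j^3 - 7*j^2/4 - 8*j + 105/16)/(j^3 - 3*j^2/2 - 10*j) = (8*j^2 - 34*j + 21)/(8*j*(j - 4))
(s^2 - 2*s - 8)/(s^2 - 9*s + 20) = (s + 2)/(s - 5)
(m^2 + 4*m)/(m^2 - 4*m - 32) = m/(m - 8)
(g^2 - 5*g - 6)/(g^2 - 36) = (g + 1)/(g + 6)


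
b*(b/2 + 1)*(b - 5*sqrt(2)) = b^3/2 - 5*sqrt(2)*b^2/2 + b^2 - 5*sqrt(2)*b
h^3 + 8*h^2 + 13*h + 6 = (h + 1)^2*(h + 6)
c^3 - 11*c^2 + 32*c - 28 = (c - 7)*(c - 2)^2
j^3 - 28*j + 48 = (j - 4)*(j - 2)*(j + 6)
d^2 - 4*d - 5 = (d - 5)*(d + 1)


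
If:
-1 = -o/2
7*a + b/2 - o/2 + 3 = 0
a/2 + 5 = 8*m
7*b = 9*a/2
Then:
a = -56/205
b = -36/205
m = 997/1640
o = 2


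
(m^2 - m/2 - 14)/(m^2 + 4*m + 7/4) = 2*(m - 4)/(2*m + 1)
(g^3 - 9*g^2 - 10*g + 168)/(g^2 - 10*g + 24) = (g^2 - 3*g - 28)/(g - 4)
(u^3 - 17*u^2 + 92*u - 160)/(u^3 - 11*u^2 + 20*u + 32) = (u - 5)/(u + 1)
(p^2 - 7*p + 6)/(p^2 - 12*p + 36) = (p - 1)/(p - 6)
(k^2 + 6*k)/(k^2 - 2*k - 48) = k/(k - 8)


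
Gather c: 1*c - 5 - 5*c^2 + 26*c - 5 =-5*c^2 + 27*c - 10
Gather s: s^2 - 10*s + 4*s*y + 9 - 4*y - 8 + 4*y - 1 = s^2 + s*(4*y - 10)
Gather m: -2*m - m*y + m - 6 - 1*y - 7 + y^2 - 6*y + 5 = m*(-y - 1) + y^2 - 7*y - 8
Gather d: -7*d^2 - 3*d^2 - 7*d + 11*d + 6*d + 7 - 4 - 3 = -10*d^2 + 10*d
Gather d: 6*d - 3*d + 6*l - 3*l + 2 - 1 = 3*d + 3*l + 1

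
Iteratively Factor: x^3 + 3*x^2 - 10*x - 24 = (x + 2)*(x^2 + x - 12) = (x + 2)*(x + 4)*(x - 3)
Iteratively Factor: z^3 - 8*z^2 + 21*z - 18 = (z - 3)*(z^2 - 5*z + 6) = (z - 3)^2*(z - 2)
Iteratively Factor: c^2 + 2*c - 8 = (c - 2)*(c + 4)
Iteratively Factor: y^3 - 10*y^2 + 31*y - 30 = (y - 5)*(y^2 - 5*y + 6) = (y - 5)*(y - 3)*(y - 2)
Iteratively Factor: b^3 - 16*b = (b + 4)*(b^2 - 4*b) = b*(b + 4)*(b - 4)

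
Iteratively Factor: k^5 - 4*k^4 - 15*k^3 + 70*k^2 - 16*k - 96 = (k - 3)*(k^4 - k^3 - 18*k^2 + 16*k + 32) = (k - 3)*(k + 4)*(k^3 - 5*k^2 + 2*k + 8) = (k - 3)*(k + 1)*(k + 4)*(k^2 - 6*k + 8) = (k - 4)*(k - 3)*(k + 1)*(k + 4)*(k - 2)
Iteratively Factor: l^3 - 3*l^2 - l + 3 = (l - 1)*(l^2 - 2*l - 3) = (l - 3)*(l - 1)*(l + 1)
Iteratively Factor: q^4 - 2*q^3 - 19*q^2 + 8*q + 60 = (q + 2)*(q^3 - 4*q^2 - 11*q + 30) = (q + 2)*(q + 3)*(q^2 - 7*q + 10) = (q - 2)*(q + 2)*(q + 3)*(q - 5)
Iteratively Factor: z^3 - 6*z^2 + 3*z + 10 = (z - 2)*(z^2 - 4*z - 5) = (z - 2)*(z + 1)*(z - 5)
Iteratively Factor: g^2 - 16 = (g + 4)*(g - 4)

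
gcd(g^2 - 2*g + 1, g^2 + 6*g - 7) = g - 1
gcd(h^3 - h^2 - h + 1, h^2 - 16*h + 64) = 1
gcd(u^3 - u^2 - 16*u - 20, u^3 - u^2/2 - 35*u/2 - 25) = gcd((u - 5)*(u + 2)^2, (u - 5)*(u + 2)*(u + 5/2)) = u^2 - 3*u - 10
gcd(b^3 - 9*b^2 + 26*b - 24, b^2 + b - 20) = b - 4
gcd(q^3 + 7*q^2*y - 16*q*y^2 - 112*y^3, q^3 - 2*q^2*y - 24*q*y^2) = q + 4*y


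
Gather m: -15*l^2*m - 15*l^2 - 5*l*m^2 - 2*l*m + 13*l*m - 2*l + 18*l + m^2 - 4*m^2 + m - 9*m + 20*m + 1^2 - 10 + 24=-15*l^2 + 16*l + m^2*(-5*l - 3) + m*(-15*l^2 + 11*l + 12) + 15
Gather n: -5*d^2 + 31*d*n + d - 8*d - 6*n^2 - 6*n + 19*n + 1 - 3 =-5*d^2 - 7*d - 6*n^2 + n*(31*d + 13) - 2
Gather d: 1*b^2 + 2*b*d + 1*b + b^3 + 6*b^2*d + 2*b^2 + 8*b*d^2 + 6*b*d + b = b^3 + 3*b^2 + 8*b*d^2 + 2*b + d*(6*b^2 + 8*b)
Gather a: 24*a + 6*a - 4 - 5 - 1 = 30*a - 10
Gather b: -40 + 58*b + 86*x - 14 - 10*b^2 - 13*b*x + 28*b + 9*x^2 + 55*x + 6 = -10*b^2 + b*(86 - 13*x) + 9*x^2 + 141*x - 48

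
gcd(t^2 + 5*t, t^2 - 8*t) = t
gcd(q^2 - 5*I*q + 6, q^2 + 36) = q - 6*I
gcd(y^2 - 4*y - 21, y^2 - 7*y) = y - 7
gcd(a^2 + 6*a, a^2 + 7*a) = a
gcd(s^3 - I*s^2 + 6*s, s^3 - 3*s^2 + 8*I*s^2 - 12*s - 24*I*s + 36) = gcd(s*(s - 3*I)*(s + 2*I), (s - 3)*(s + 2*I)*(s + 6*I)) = s + 2*I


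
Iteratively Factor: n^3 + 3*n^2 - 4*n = (n + 4)*(n^2 - n) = n*(n + 4)*(n - 1)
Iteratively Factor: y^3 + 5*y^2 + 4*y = (y + 4)*(y^2 + y) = (y + 1)*(y + 4)*(y)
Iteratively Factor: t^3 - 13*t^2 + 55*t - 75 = (t - 5)*(t^2 - 8*t + 15) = (t - 5)*(t - 3)*(t - 5)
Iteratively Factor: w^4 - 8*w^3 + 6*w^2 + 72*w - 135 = (w - 5)*(w^3 - 3*w^2 - 9*w + 27) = (w - 5)*(w - 3)*(w^2 - 9) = (w - 5)*(w - 3)*(w + 3)*(w - 3)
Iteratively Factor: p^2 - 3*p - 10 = (p + 2)*(p - 5)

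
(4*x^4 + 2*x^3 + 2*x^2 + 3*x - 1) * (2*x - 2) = 8*x^5 - 4*x^4 + 2*x^2 - 8*x + 2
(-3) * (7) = -21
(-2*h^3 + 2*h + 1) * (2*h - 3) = -4*h^4 + 6*h^3 + 4*h^2 - 4*h - 3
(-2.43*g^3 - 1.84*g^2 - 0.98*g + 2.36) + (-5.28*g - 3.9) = -2.43*g^3 - 1.84*g^2 - 6.26*g - 1.54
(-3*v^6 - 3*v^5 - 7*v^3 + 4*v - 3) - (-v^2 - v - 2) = -3*v^6 - 3*v^5 - 7*v^3 + v^2 + 5*v - 1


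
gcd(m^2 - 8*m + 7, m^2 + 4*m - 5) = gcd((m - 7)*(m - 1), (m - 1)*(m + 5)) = m - 1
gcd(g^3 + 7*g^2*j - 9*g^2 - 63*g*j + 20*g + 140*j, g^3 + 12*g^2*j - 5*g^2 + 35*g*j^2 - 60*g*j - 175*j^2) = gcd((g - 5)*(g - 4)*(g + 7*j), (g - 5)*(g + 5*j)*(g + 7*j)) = g^2 + 7*g*j - 5*g - 35*j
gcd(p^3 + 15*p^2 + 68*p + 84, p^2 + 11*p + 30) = p + 6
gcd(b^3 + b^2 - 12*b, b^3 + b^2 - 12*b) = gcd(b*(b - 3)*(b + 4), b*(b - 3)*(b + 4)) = b^3 + b^2 - 12*b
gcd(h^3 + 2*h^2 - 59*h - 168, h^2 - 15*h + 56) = h - 8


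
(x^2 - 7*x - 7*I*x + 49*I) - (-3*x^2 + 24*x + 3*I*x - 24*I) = 4*x^2 - 31*x - 10*I*x + 73*I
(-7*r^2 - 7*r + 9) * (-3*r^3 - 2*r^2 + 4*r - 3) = 21*r^5 + 35*r^4 - 41*r^3 - 25*r^2 + 57*r - 27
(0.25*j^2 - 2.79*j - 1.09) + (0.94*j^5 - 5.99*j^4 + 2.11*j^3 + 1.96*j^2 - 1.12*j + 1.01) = 0.94*j^5 - 5.99*j^4 + 2.11*j^3 + 2.21*j^2 - 3.91*j - 0.0800000000000001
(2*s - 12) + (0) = 2*s - 12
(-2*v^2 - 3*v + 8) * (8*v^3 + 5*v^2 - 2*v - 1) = -16*v^5 - 34*v^4 + 53*v^3 + 48*v^2 - 13*v - 8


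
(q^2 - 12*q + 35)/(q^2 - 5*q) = (q - 7)/q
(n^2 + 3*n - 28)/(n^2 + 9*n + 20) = (n^2 + 3*n - 28)/(n^2 + 9*n + 20)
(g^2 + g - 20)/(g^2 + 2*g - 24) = (g + 5)/(g + 6)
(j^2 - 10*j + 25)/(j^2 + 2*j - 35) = (j - 5)/(j + 7)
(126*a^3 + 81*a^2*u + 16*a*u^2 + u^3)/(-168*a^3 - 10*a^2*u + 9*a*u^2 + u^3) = (3*a + u)/(-4*a + u)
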